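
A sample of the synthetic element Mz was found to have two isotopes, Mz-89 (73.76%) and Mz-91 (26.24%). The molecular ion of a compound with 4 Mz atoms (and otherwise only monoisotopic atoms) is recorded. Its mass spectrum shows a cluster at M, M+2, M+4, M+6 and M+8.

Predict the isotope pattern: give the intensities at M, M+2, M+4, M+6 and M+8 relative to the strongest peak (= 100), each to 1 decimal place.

70.3 : 100.0 : 53.4 : 12.7 : 1.1

Each Mz atom is independently Mz-89 (p = 0.7376) or Mz-91 (q = 0.2624); the cluster is the binomial expansion (p + q)^4.
P(M) = 0.7376^4 = 0.295994
P(M+2) = 4 × 0.7376^3 × 0.2624^1 = 0.421198
P(M+4) = 6 × 0.7376^2 × 0.2624^2 = 0.224761
P(M+6) = 4 × 0.7376^1 × 0.2624^3 = 0.053306
P(M+8) = 0.2624^4 = 0.004741
The M+2 peak is largest (0.421198); scaling to 100 gives 70.3 : 100.0 : 53.4 : 12.7 : 1.1.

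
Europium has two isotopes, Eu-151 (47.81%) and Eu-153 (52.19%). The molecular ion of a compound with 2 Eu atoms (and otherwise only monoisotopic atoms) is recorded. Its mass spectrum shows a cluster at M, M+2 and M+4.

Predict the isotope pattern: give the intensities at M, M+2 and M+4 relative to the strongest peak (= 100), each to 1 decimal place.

Expanding (0.4781 + 0.5219)^2:
P(M) = 0.4781^2 = 0.228580
P(M+2) = 2 × 0.4781^1 × 0.5219^1 = 0.499041
P(M+4) = 0.5219^2 = 0.272380
The M+2 peak is largest (0.499041); scaling to 100 gives 45.8 : 100.0 : 54.6.

45.8 : 100.0 : 54.6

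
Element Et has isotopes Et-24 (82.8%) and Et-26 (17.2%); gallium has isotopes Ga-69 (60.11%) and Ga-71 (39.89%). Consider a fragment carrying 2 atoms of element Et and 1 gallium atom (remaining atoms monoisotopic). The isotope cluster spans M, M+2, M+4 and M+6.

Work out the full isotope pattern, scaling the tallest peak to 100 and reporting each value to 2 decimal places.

Element Et pattern (n=2): 0.685584 : 0.284832 : 0.029584
Gallium pattern (n=1): 0.6011 : 0.3989
Convolve the two distributions (both contribute in 2-u steps):
  M: 0.685584×0.6011 = 0.412105
  M+2: 0.685584×0.3989 + 0.284832×0.6011 = 0.444692
  M+4: 0.284832×0.3989 + 0.029584×0.6011 = 0.131402
  M+6: 0.029584×0.3989 = 0.011801
Scale to base peak (0.444692) = 100: 92.67 : 100.00 : 29.55 : 2.65

92.67 : 100.00 : 29.55 : 2.65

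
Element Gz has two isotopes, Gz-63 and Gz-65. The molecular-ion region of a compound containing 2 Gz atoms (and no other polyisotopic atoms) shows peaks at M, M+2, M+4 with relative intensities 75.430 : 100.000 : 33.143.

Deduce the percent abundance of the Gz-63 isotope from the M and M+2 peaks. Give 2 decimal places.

60.14%

Write p for the Gz-63 fraction. I(M+2)/I(M) = [C(2,1)·p^1·(1−p)] / p^2 = 2·(1−p)/p = 100.000/75.430 = 1.3257
(1−p)/p = 1.3257/2 = 0.6629  ⇒  p = 1/(1 + 0.6629) = 0.6014
Gz-63: 60.14%, Gz-65: 39.86%.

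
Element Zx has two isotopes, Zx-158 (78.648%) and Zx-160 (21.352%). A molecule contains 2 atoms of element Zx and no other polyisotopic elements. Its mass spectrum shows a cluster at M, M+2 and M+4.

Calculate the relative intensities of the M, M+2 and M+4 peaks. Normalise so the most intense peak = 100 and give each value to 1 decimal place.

100.0 : 54.3 : 7.4

Each Zx atom is independently Zx-158 (p = 0.78648) or Zx-160 (q = 0.21352); the cluster is the binomial expansion (p + q)^2.
P(M) = 0.78648^2 = 0.618551
P(M+2) = 2 × 0.78648^1 × 0.21352^1 = 0.335858
P(M+4) = 0.21352^2 = 0.045591
The M peak is largest (0.618551); scaling to 100 gives 100.0 : 54.3 : 7.4.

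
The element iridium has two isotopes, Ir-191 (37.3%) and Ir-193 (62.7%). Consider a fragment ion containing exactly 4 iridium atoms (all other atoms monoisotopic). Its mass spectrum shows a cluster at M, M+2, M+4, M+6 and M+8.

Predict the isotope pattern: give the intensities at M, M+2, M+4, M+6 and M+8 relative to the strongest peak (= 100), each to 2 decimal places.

5.26 : 35.39 : 89.23 : 100.00 : 42.02

Expanding (0.373 + 0.627)^4:
P(M) = 0.373^4 = 0.019357
P(M+2) = 4 × 0.373^3 × 0.627^1 = 0.130153
P(M+4) = 6 × 0.373^2 × 0.627^2 = 0.328174
P(M+6) = 4 × 0.373^1 × 0.627^3 = 0.367766
P(M+8) = 0.627^4 = 0.154550
The M+6 peak is largest (0.367766); scaling to 100 gives 5.26 : 35.39 : 89.23 : 100.00 : 42.02.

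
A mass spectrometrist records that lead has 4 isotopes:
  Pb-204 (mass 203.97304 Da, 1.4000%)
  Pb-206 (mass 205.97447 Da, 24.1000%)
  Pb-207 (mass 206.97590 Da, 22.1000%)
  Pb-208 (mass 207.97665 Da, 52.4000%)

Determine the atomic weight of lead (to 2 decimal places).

207.22 Da

Weight each isotope mass by its fractional abundance: 0.014000 × 203.97304 + 0.241000 × 205.97447 + 0.221000 × 206.97590 + 0.524000 × 207.97665
= 2.855623 + 49.639847 + 45.741674 + 108.979765 = 207.216909 Da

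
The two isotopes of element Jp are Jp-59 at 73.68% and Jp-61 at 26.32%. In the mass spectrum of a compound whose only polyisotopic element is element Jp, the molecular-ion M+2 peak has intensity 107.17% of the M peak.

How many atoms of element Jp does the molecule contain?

For n independent Jp atoms, I(M+2)/I(M) = n · (abundance Jp-61) / (abundance Jp-59) = n · 0.2632/0.7368.
n = 1.0717 × 0.7368/0.2632 = 3.00 ≈ 3

3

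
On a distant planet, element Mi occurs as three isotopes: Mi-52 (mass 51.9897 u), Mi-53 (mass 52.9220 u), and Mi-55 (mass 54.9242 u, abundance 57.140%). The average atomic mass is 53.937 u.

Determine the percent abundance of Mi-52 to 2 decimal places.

13.84%

The remaining 42.860% is split between Mi-52 (fraction x) and Mi-53 (fraction 0.42860 − x).
Substituting: 51.9897x + 52.9220(0.42860 − x) = 22.55331212
(51.9897 − 52.9220)x = -0.12905708  ⇒  x = 0.13843, y = 0.29017
Mi-52: 13.84%, Mi-53: 29.02%.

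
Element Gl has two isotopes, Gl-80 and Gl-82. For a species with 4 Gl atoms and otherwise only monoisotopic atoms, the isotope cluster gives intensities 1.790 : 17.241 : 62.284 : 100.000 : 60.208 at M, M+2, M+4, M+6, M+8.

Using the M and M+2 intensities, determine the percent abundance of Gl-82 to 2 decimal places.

70.66%

Let p = fractional abundance of Gl-80. I(M+2)/I(M) = [C(4,1)·p^3·(1−p)] / p^4 = 4·(1−p)/p = 17.241/1.790 = 9.6318
(1−p)/p = 9.6318/4 = 2.4080  ⇒  p = 1/(1 + 2.4080) = 0.2934
Gl-80: 29.34%, Gl-82: 70.66%.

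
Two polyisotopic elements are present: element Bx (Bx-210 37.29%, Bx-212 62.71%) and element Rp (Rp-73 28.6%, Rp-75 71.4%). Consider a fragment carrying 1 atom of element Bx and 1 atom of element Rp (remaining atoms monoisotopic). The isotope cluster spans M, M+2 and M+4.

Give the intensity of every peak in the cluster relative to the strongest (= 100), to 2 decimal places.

23.82 : 99.52 : 100.00

Element Bx pattern (n=1): 0.3729 : 0.6271
Element Rp pattern (n=1): 0.2860 : 0.7140
Convolve the two distributions (both contribute in 2-u steps):
  M: 0.3729×0.2860 = 0.106649
  M+2: 0.3729×0.7140 + 0.6271×0.2860 = 0.445601
  M+4: 0.6271×0.7140 = 0.447749
Scale to base peak (0.447749) = 100: 23.82 : 99.52 : 100.00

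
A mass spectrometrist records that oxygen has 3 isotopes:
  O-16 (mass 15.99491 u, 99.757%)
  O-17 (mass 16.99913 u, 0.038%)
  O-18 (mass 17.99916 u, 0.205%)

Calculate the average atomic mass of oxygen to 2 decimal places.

Ar = Σ fᵢ·mᵢ = 0.99757 × 15.99491 + 0.00038 × 16.99913 + 0.00205 × 17.99916
= 15.956042 + 0.006460 + 0.036898 = 15.999400 u

16.00 u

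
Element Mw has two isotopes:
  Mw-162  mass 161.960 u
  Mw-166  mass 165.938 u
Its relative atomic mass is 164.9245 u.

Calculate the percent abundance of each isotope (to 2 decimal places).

Mw-162: 25.48%, Mw-166: 74.52%

Writing the weighted mean with unknown fraction x of Mw-162:
161.960·x + 165.938·(1 − x) = 164.9245
(161.960 − 165.938)·x = 164.9245 − 165.938
x = -1.0135 / -3.978 = 0.25478 → 25.48% Mw-162, 74.52% Mw-166.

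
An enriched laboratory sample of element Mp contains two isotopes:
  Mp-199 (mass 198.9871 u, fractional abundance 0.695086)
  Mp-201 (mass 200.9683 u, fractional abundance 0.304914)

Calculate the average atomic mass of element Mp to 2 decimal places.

Weight each isotope mass by its fractional abundance: 0.695086 × 198.9871 + 0.304914 × 200.9683
= 138.31315 + 61.27805 = 199.59120 u

199.59 u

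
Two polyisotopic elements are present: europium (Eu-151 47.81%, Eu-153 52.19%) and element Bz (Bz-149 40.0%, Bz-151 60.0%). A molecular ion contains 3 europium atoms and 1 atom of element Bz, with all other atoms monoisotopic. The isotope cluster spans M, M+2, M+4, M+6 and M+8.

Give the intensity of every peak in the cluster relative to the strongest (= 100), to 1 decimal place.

11.8 : 56.3 : 100.0 : 78.5 : 23.0

Europium pattern (n=3): 0.10928391 : 0.3578871 : 0.39067407 : 0.14215492
Element Bz pattern (n=1): 0.4000 : 0.6000
Convolve the two distributions (both contribute in 2-u steps):
  M: 0.10928391×0.4000 = 0.043714
  M+2: 0.10928391×0.6000 + 0.3578871×0.4000 = 0.208725
  M+4: 0.3578871×0.6000 + 0.39067407×0.4000 = 0.371002
  M+6: 0.39067407×0.6000 + 0.14215492×0.4000 = 0.291266
  M+8: 0.14215492×0.6000 = 0.085293
Scale to base peak (0.371002) = 100: 11.8 : 56.3 : 100.0 : 78.5 : 23.0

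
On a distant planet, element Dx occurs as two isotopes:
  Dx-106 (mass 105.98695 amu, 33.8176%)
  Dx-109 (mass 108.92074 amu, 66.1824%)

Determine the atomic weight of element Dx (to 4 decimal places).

Average mass = Σ (abundance × isotope mass) = 0.338176 × 105.98695 + 0.661824 × 108.92074
= 35.842243 + 72.086360 = 107.928603 amu

107.9286 amu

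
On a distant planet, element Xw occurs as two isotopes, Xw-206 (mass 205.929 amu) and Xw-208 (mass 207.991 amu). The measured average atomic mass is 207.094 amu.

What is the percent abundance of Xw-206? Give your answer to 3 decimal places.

Let x be the fractional abundance of Xw-206; then Xw-208 has abundance 1 − x.
205.929·x + 207.991·(1 − x) = 207.094
(205.929 − 207.991)·x = 207.094 − 207.991
x = -0.897 / -2.062 = 0.43501 → 43.501% Xw-206, 56.499% Xw-208.

43.501%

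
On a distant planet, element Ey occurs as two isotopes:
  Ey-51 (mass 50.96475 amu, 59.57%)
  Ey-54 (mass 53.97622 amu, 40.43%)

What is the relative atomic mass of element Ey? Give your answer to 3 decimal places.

52.182 amu

Ar = Σ fᵢ·mᵢ = 0.5957 × 50.96475 + 0.4043 × 53.97622
= 30.359702 + 21.822586 = 52.182288 amu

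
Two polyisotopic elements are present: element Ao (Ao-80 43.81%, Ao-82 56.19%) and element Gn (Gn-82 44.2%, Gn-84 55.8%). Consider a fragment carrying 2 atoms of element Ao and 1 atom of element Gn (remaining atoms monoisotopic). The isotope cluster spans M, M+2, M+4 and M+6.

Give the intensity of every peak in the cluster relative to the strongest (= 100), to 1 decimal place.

Element Ao pattern (n=2): 0.19193161 : 0.49233678 : 0.31573161
Element Gn pattern (n=1): 0.4420 : 0.5580
Convolve the two distributions (both contribute in 2-u steps):
  M: 0.19193161×0.4420 = 0.084834
  M+2: 0.19193161×0.5580 + 0.49233678×0.4420 = 0.324711
  M+4: 0.49233678×0.5580 + 0.31573161×0.4420 = 0.414277
  M+6: 0.31573161×0.5580 = 0.176178
Scale to base peak (0.414277) = 100: 20.5 : 78.4 : 100.0 : 42.5

20.5 : 78.4 : 100.0 : 42.5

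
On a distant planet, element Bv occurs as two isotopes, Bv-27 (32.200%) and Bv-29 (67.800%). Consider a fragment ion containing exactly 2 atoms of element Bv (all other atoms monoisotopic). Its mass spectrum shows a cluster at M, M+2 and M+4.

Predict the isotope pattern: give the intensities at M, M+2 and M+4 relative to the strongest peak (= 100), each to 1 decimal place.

The 2 Bv atoms are independent, so intensities follow the terms of (0.32200 + 0.67800)^2.
P(M) = 0.32200^2 = 0.103684
P(M+2) = 2 × 0.32200^1 × 0.67800^1 = 0.436632
P(M+4) = 0.67800^2 = 0.459684
The M+4 peak is largest (0.459684); scaling to 100 gives 22.6 : 95.0 : 100.0.

22.6 : 95.0 : 100.0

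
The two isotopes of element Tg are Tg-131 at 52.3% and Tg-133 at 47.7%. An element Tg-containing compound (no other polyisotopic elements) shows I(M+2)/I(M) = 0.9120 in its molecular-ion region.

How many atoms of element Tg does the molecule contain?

For n independent Tg atoms, I(M+2)/I(M) = n · (abundance Tg-133) / (abundance Tg-131) = n · 0.477/0.523.
n = 0.9120 × 0.523/0.477 = 1.00 ≈ 1

1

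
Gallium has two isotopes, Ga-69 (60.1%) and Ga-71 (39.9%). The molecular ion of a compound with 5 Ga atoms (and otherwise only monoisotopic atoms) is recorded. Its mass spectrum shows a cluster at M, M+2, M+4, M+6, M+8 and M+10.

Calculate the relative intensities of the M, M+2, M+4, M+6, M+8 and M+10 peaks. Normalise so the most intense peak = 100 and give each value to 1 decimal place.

Each Ga atom is independently Ga-69 (p = 0.601) or Ga-71 (q = 0.399); the cluster is the binomial expansion (p + q)^5.
P(M) = 0.601^5 = 0.078410
P(M+2) = 5 × 0.601^4 × 0.399^1 = 0.260280
P(M+4) = 10 × 0.601^3 × 0.399^2 = 0.345596
P(M+6) = 10 × 0.601^2 × 0.399^3 = 0.229439
P(M+8) = 5 × 0.601^1 × 0.399^4 = 0.076162
P(M+10) = 0.399^5 = 0.010113
The M+4 peak is largest (0.345596); scaling to 100 gives 22.7 : 75.3 : 100.0 : 66.4 : 22.0 : 2.9.

22.7 : 75.3 : 100.0 : 66.4 : 22.0 : 2.9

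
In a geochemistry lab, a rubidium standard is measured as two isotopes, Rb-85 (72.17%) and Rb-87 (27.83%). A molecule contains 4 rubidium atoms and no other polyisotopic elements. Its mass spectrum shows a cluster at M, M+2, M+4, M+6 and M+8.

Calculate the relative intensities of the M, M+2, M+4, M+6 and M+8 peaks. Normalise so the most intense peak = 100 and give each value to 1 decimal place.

64.8 : 100.0 : 57.8 : 14.9 : 1.4

Expanding (0.7217 + 0.2783)^4:
P(M) = 0.7217^4 = 0.271286
P(M+2) = 4 × 0.7217^3 × 0.2783^1 = 0.418450
P(M+4) = 6 × 0.7217^2 × 0.2783^2 = 0.242042
P(M+6) = 4 × 0.7217^1 × 0.2783^3 = 0.062224
P(M+8) = 0.2783^4 = 0.005999
The M+2 peak is largest (0.418450); scaling to 100 gives 64.8 : 100.0 : 57.8 : 14.9 : 1.4.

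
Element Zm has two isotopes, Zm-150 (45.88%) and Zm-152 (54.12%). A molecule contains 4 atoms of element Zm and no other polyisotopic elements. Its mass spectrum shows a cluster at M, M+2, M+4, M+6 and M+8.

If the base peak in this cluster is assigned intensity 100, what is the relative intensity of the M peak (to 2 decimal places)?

(0.4588 + 0.5412)^4 gives M 0.0443, M+2 0.2091, M+4 0.3699, M+6 0.2909, M+8 0.0858; the largest is M+4.
P(M+4) = C(4,2) × 0.4588^2 × 0.5412^2 = 6 × 0.21049744 × 0.29289744 = 0.369925 (base)
P(M) = C(4,0) × 0.4588^4 × 0.5412^0 = 1 × 0.04430917 × 1.0000 = 0.044309
Relative intensity = 0.044309 / 0.369925 × 100 = 11.98

11.98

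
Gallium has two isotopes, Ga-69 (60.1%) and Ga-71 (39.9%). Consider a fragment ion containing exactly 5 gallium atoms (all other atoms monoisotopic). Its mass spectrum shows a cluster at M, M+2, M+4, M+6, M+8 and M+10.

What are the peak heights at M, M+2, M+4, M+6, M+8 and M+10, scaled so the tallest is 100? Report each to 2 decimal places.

22.69 : 75.31 : 100.00 : 66.39 : 22.04 : 2.93

The 5 Ga atoms are independent, so intensities follow the terms of (0.601 + 0.399)^5.
P(M) = 0.601^5 = 0.078410
P(M+2) = 5 × 0.601^4 × 0.399^1 = 0.260280
P(M+4) = 10 × 0.601^3 × 0.399^2 = 0.345596
P(M+6) = 10 × 0.601^2 × 0.399^3 = 0.229439
P(M+8) = 5 × 0.601^1 × 0.399^4 = 0.076162
P(M+10) = 0.399^5 = 0.010113
The M+4 peak is largest (0.345596); scaling to 100 gives 22.69 : 75.31 : 100.00 : 66.39 : 22.04 : 2.93.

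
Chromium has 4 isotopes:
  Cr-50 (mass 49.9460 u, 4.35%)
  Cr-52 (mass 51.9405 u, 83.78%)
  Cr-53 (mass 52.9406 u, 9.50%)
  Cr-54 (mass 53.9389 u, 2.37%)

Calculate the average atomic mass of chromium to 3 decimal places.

Ar = Σ fᵢ·mᵢ = 0.0435 × 49.9460 + 0.8378 × 51.9405 + 0.0950 × 52.9406 + 0.0237 × 53.9389
= 2.17265 + 43.51575 + 5.02936 + 1.27835 = 51.99611 u

51.996 u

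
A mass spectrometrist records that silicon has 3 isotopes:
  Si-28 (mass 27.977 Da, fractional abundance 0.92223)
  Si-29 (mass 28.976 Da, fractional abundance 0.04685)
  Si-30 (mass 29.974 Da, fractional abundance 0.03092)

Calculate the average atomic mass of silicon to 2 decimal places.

Ar = Σ fᵢ·mᵢ = 0.92223 × 27.977 + 0.04685 × 28.976 + 0.03092 × 29.974
= 25.8012 + 1.3575 + 0.9268 = 28.0855 Da

28.09 Da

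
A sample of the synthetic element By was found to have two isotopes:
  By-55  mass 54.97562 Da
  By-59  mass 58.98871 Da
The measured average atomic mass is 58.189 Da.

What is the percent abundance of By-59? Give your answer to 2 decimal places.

80.07%

With x = fraction of By-55 (so By-59 is 1 − x):
54.97562·x + 58.98871·(1 − x) = 58.189
(54.97562 − 58.98871)·x = 58.189 − 58.98871
x = -0.79971 / -4.01309 = 0.19928 → 19.93% By-55, 80.07% By-59.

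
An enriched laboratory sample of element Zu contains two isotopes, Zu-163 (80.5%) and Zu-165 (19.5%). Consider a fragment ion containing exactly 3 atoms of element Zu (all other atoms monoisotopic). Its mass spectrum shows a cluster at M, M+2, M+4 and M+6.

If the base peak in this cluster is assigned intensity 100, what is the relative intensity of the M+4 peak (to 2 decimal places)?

Term probabilities: M 0.5217, M+2 0.3791, M+4 0.0918, M+6 0.0074. Base peak = M.
P(M) = C(3,0) × 0.805^3 × 0.195^0 = 1 × 0.52166013 × 1.0000 = 0.521660 (base)
P(M+4) = C(3,2) × 0.805^1 × 0.195^2 = 3 × 0.8050 × 0.038025 = 0.091830
Relative intensity = 0.091830 / 0.521660 × 100 = 17.60

17.60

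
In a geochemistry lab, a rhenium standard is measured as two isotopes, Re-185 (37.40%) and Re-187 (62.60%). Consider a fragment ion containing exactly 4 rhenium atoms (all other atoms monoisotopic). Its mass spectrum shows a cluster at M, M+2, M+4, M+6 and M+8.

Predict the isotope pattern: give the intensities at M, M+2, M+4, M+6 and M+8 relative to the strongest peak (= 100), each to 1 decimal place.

Each Re atom is independently Re-185 (p = 0.3740) or Re-187 (q = 0.6260); the cluster is the binomial expansion (p + q)^4.
P(M) = 0.3740^4 = 0.019565
P(M+2) = 4 × 0.3740^3 × 0.6260^1 = 0.130993
P(M+4) = 6 × 0.3740^2 × 0.6260^2 = 0.328884
P(M+6) = 4 × 0.3740^1 × 0.6260^3 = 0.366990
P(M+8) = 0.6260^4 = 0.153567
The M+6 peak is largest (0.366990); scaling to 100 gives 5.3 : 35.7 : 89.6 : 100.0 : 41.8.

5.3 : 35.7 : 89.6 : 100.0 : 41.8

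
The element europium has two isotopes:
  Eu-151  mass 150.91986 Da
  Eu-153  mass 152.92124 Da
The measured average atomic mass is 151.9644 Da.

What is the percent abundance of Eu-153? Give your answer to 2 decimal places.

Writing the weighted mean with unknown fraction x of Eu-151:
150.91986·x + 152.92124·(1 − x) = 151.9644
(150.91986 − 152.92124)·x = 151.9644 − 152.92124
x = -0.95684 / -2.00138 = 0.47809 → 47.81% Eu-151, 52.19% Eu-153.

52.19%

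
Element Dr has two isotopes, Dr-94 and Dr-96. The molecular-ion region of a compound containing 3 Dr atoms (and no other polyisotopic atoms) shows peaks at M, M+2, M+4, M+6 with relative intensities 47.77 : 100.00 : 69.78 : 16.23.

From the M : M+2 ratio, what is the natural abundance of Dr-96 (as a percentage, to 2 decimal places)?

If p is the fraction of Dr that is Dr-94, then I(M+2)/I(M) = [C(3,1)·p^2·(1−p)] / p^3 = 3·(1−p)/p = 100.00/47.77 = 2.0934
(1−p)/p = 2.0934/3 = 0.6978  ⇒  p = 1/(1 + 0.6978) = 0.5890
Dr-94: 58.90%, Dr-96: 41.10%.

41.10%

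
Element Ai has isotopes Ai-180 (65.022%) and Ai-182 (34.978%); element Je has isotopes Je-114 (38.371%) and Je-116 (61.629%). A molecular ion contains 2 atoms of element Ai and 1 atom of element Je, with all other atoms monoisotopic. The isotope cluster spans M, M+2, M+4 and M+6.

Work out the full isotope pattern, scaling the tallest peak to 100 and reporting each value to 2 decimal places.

37.29 : 100.00 : 75.22 : 17.33

Element Ai pattern (n=2): 0.42278605 : 0.4548679 : 0.12234605
Element Je pattern (n=1): 0.38371 : 0.61629
Convolve the two distributions (both contribute in 2-u steps):
  M: 0.42278605×0.38371 = 0.162227
  M+2: 0.42278605×0.61629 + 0.4548679×0.38371 = 0.435096
  M+4: 0.4548679×0.61629 + 0.12234605×0.38371 = 0.327276
  M+6: 0.12234605×0.61629 = 0.075401
Scale to base peak (0.435096) = 100: 37.29 : 100.00 : 75.22 : 17.33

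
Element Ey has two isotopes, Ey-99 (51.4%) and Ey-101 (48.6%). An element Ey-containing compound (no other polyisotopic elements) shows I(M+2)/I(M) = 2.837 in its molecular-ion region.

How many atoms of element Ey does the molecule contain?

With n Ey atoms, P(M+2)/P(M) = C(n,1)·p^(n−1)q / p^n = n·q/p = n · 0.486/0.514.
n = 2.837 × 0.514/0.486 = 3.00 ≈ 3

3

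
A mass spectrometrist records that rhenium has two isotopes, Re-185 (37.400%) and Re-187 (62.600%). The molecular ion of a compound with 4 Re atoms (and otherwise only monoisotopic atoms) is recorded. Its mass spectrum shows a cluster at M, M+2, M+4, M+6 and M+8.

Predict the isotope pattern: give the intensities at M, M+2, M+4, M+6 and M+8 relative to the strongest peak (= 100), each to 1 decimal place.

The 4 Re atoms are independent, so intensities follow the terms of (0.37400 + 0.62600)^4.
P(M) = 0.37400^4 = 0.019565
P(M+2) = 4 × 0.37400^3 × 0.62600^1 = 0.130993
P(M+4) = 6 × 0.37400^2 × 0.62600^2 = 0.328884
P(M+6) = 4 × 0.37400^1 × 0.62600^3 = 0.366990
P(M+8) = 0.62600^4 = 0.153567
The M+6 peak is largest (0.366990); scaling to 100 gives 5.3 : 35.7 : 89.6 : 100.0 : 41.8.

5.3 : 35.7 : 89.6 : 100.0 : 41.8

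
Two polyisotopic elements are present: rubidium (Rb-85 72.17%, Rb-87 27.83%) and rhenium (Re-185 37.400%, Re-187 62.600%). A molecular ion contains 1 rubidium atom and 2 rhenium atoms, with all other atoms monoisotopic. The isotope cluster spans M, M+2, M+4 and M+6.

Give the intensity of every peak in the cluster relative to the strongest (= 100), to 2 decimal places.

24.44 : 91.22 : 100.00 : 26.40

Rubidium pattern (n=1): 0.7217 : 0.2783
Rhenium pattern (n=2): 0.139876 : 0.468248 : 0.391876
Convolve the two distributions (both contribute in 2-u steps):
  M: 0.7217×0.139876 = 0.100949
  M+2: 0.7217×0.468248 + 0.2783×0.139876 = 0.376862
  M+4: 0.7217×0.391876 + 0.2783×0.468248 = 0.413130
  M+6: 0.2783×0.391876 = 0.109059
Scale to base peak (0.413130) = 100: 24.44 : 91.22 : 100.00 : 26.40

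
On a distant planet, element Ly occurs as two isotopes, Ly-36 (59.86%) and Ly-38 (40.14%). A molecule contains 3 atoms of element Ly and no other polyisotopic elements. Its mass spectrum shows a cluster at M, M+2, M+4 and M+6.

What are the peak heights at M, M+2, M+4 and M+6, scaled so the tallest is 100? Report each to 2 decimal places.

Each Ly atom is independently Ly-36 (p = 0.5986) or Ly-38 (q = 0.4014); the cluster is the binomial expansion (p + q)^3.
P(M) = 0.5986^3 = 0.214492
P(M+2) = 3 × 0.5986^2 × 0.4014^1 = 0.431491
P(M+4) = 3 × 0.5986^1 × 0.4014^2 = 0.289343
P(M+6) = 0.4014^3 = 0.064674
The M+2 peak is largest (0.431491); scaling to 100 gives 49.71 : 100.00 : 67.06 : 14.99.

49.71 : 100.00 : 67.06 : 14.99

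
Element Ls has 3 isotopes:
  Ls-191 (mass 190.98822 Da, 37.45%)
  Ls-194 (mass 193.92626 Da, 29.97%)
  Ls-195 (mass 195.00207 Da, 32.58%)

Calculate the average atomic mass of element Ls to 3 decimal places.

193.176 Da

Average mass = Σ (abundance × isotope mass) = 0.3745 × 190.98822 + 0.2997 × 193.92626 + 0.3258 × 195.00207
= 71.525088 + 58.119700 + 63.531674 = 193.176462 Da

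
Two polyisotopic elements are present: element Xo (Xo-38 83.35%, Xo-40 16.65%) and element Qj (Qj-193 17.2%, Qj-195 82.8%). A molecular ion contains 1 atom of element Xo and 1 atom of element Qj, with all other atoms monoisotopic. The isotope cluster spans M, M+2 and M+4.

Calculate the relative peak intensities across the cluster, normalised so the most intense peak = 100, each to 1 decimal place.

Element Xo pattern (n=1): 0.8335 : 0.1665
Element Qj pattern (n=1): 0.1720 : 0.8280
Convolve the two distributions (both contribute in 2-u steps):
  M: 0.8335×0.1720 = 0.143362
  M+2: 0.8335×0.8280 + 0.1665×0.1720 = 0.718776
  M+4: 0.1665×0.8280 = 0.137862
Scale to base peak (0.718776) = 100: 19.9 : 100.0 : 19.2

19.9 : 100.0 : 19.2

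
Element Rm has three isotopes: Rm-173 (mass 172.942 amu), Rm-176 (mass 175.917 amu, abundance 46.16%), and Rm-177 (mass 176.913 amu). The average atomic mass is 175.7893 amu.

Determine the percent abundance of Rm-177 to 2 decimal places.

The remaining 53.84% is split between Rm-173 (fraction x) and Rm-177 (fraction 0.5384 − x).
Substituting: 172.942x + 176.913(0.5384 − x) = 94.5860128
(172.942 − 176.913)x = -0.6639464  ⇒  x = 0.16720, y = 0.37120
Rm-173: 16.72%, Rm-177: 37.12%.

37.12%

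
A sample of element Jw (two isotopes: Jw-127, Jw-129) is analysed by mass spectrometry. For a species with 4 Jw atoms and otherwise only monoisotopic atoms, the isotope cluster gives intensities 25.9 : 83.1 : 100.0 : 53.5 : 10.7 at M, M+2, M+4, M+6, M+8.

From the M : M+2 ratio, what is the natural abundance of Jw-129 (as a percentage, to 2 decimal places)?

If p is the fraction of Jw that is Jw-127, then I(M+2)/I(M) = [C(4,1)·p^3·(1−p)] / p^4 = 4·(1−p)/p = 83.1/25.9 = 3.2085
(1−p)/p = 3.2085/4 = 0.8021  ⇒  p = 1/(1 + 0.8021) = 0.5549
Jw-127: 55.49%, Jw-129: 44.51%.

44.51%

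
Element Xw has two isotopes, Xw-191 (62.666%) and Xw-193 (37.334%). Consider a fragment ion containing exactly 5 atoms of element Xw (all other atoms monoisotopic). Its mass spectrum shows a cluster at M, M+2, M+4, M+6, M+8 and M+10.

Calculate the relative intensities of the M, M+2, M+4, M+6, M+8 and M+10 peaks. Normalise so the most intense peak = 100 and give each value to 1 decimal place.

The 5 Xw atoms are independent, so intensities follow the terms of (0.62666 + 0.37334)^5.
P(M) = 0.62666^5 = 0.096641
P(M+2) = 5 × 0.62666^4 × 0.37334^1 = 0.287874
P(M+4) = 10 × 0.62666^3 × 0.37334^2 = 0.343009
P(M+6) = 10 × 0.62666^2 × 0.37334^3 = 0.204351
P(M+8) = 5 × 0.62666^1 × 0.37334^4 = 0.060872
P(M+10) = 0.37334^5 = 0.007253
The M+4 peak is largest (0.343009); scaling to 100 gives 28.2 : 83.9 : 100.0 : 59.6 : 17.7 : 2.1.

28.2 : 83.9 : 100.0 : 59.6 : 17.7 : 2.1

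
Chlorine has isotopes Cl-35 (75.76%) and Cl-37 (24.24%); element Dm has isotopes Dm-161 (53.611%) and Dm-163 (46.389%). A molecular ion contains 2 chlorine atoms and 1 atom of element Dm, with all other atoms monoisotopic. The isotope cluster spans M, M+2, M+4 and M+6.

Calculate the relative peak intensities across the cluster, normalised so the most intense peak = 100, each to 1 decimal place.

Chlorine pattern (n=2): 0.57395776 : 0.36728448 : 0.05875776
Element Dm pattern (n=1): 0.53611 : 0.46389
Convolve the two distributions (both contribute in 2-u steps):
  M: 0.57395776×0.53611 = 0.307704
  M+2: 0.57395776×0.46389 + 0.36728448×0.53611 = 0.463158
  M+4: 0.36728448×0.46389 + 0.05875776×0.53611 = 0.201880
  M+6: 0.05875776×0.46389 = 0.027257
Scale to base peak (0.463158) = 100: 66.4 : 100.0 : 43.6 : 5.9

66.4 : 100.0 : 43.6 : 5.9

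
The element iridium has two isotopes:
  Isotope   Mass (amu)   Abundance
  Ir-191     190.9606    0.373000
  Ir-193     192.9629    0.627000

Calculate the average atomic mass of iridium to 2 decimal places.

192.22 amu

The abundance-weighted mean is 0.373000 × 190.9606 + 0.627000 × 192.9629
= 71.22830 + 120.98774 = 192.21604 amu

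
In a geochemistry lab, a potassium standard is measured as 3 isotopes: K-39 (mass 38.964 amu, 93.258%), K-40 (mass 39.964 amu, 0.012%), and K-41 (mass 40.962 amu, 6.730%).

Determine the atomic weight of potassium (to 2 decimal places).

39.10 amu

The abundance-weighted mean is 0.93258 × 38.964 + 0.00012 × 39.964 + 0.06730 × 40.962
= 36.3370 + 0.0048 + 2.7567 = 39.0985 amu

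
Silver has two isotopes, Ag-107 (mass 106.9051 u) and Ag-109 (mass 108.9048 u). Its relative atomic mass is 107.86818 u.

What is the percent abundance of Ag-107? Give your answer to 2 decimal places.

51.84%

Let x be the fractional abundance of Ag-107; then Ag-109 has abundance 1 − x.
106.9051·x + 108.9048·(1 − x) = 107.86818
(106.9051 − 108.9048)·x = 107.86818 − 108.9048
x = -1.03662 / -1.9997 = 0.51839 → 51.84% Ag-107, 48.16% Ag-109.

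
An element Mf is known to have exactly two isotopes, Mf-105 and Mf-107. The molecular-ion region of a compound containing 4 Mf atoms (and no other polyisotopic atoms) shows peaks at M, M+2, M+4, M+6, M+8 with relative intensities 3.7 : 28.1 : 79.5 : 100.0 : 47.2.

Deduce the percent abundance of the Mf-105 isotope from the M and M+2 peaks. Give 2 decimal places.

34.50%

If p is the fraction of Mf that is Mf-105, then I(M+2)/I(M) = [C(4,1)·p^3·(1−p)] / p^4 = 4·(1−p)/p = 28.1/3.7 = 7.5946
(1−p)/p = 7.5946/4 = 1.8986  ⇒  p = 1/(1 + 1.8986) = 0.3450
Mf-105: 34.50%, Mf-107: 65.50%.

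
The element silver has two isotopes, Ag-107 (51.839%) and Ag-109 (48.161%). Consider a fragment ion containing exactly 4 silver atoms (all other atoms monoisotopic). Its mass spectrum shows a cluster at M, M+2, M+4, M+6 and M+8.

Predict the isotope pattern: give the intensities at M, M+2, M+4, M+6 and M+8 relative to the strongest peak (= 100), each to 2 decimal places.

The 4 Ag atoms are independent, so intensities follow the terms of (0.51839 + 0.48161)^4.
P(M) = 0.51839^4 = 0.072215
P(M+2) = 4 × 0.51839^3 × 0.48161^1 = 0.268365
P(M+4) = 6 × 0.51839^2 × 0.48161^2 = 0.373986
P(M+6) = 4 × 0.51839^1 × 0.48161^3 = 0.231634
P(M+8) = 0.48161^4 = 0.053800
The M+4 peak is largest (0.373986); scaling to 100 gives 19.31 : 71.76 : 100.00 : 61.94 : 14.39.

19.31 : 71.76 : 100.00 : 61.94 : 14.39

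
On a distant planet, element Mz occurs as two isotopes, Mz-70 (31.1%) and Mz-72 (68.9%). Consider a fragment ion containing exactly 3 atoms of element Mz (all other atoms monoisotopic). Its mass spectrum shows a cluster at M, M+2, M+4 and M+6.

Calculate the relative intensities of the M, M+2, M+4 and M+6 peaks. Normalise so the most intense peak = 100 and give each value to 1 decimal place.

6.8 : 45.1 : 100.0 : 73.8

The 3 Mz atoms are independent, so intensities follow the terms of (0.311 + 0.689)^3.
P(M) = 0.311^3 = 0.030080
P(M+2) = 3 × 0.311^2 × 0.689^1 = 0.199922
P(M+4) = 3 × 0.311^1 × 0.689^2 = 0.442915
P(M+6) = 0.689^3 = 0.327083
The M+4 peak is largest (0.442915); scaling to 100 gives 6.8 : 45.1 : 100.0 : 73.8.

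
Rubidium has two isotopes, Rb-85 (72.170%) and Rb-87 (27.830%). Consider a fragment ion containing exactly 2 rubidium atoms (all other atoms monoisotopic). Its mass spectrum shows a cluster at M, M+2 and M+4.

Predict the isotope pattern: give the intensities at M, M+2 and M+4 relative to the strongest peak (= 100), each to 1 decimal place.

100.0 : 77.1 : 14.9

Each Rb atom is independently Rb-85 (p = 0.72170) or Rb-87 (q = 0.27830); the cluster is the binomial expansion (p + q)^2.
P(M) = 0.72170^2 = 0.520851
P(M+2) = 2 × 0.72170^1 × 0.27830^1 = 0.401698
P(M+4) = 0.27830^2 = 0.077451
The M peak is largest (0.520851); scaling to 100 gives 100.0 : 77.1 : 14.9.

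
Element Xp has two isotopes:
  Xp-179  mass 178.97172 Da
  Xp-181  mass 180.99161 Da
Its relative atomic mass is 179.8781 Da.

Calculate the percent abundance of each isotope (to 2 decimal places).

Writing the weighted mean with unknown fraction x of Xp-179:
178.97172·x + 180.99161·(1 − x) = 179.8781
(178.97172 − 180.99161)·x = 179.8781 − 180.99161
x = -1.11351 / -2.01989 = 0.55127 → 55.13% Xp-179, 44.87% Xp-181.

Xp-179: 55.13%, Xp-181: 44.87%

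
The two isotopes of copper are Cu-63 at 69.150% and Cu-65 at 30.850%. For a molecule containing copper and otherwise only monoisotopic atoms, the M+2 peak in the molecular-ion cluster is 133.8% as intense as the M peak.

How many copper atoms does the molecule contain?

For n independent Cu atoms, I(M+2)/I(M) = n · (abundance Cu-65) / (abundance Cu-63) = n · 0.30850/0.69150.
n = 1.338 × 0.69150/0.30850 = 3.00 ≈ 3

3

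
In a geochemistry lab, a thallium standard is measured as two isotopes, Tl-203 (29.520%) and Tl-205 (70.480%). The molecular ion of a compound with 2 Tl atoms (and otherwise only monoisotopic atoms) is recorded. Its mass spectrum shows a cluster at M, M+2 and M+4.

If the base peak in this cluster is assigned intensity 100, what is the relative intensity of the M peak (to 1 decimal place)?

Term probabilities: M 0.0871, M+2 0.4161, M+4 0.4967. Base peak = M+4.
P(M+4) = C(2,2) × 0.29520^0 × 0.70480^2 = 1 × 1.0000 × 0.49674304 = 0.496743 (base)
P(M) = C(2,0) × 0.29520^2 × 0.70480^0 = 1 × 0.08714304 × 1.0000 = 0.087143
Relative intensity = 0.087143 / 0.496743 × 100 = 17.5

17.5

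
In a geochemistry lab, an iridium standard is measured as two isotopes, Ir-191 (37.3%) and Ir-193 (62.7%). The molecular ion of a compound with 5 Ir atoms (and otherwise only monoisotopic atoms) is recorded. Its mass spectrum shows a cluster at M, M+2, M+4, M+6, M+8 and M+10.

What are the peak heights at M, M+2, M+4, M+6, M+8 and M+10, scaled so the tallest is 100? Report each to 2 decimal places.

2.11 : 17.70 : 59.49 : 100.00 : 84.05 : 28.26

Each Ir atom is independently Ir-191 (p = 0.373) or Ir-193 (q = 0.627); the cluster is the binomial expansion (p + q)^5.
P(M) = 0.373^5 = 0.007220
P(M+2) = 5 × 0.373^4 × 0.627^1 = 0.060684
P(M+4) = 10 × 0.373^3 × 0.627^2 = 0.204015
P(M+6) = 10 × 0.373^2 × 0.627^3 = 0.342942
P(M+8) = 5 × 0.373^1 × 0.627^4 = 0.288237
P(M+10) = 0.627^5 = 0.096903
The M+6 peak is largest (0.342942); scaling to 100 gives 2.11 : 17.70 : 59.49 : 100.00 : 84.05 : 28.26.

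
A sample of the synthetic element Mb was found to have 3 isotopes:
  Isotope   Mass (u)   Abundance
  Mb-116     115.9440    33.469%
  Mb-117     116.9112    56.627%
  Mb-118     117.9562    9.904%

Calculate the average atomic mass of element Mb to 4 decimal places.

Average mass = Σ (abundance × isotope mass) = 0.33469 × 115.9440 + 0.56627 × 116.9112 + 0.09904 × 117.9562
= 38.80530 + 66.20331 + 11.68238 = 116.69099 u

116.6910 u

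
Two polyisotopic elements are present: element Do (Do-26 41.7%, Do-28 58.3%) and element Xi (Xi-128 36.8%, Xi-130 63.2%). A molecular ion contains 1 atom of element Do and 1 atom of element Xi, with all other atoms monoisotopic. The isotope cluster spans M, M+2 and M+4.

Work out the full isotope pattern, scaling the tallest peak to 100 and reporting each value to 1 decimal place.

32.1 : 100.0 : 77.1

Element Do pattern (n=1): 0.4170 : 0.5830
Element Xi pattern (n=1): 0.3680 : 0.6320
Convolve the two distributions (both contribute in 2-u steps):
  M: 0.4170×0.3680 = 0.153456
  M+2: 0.4170×0.6320 + 0.5830×0.3680 = 0.478088
  M+4: 0.5830×0.6320 = 0.368456
Scale to base peak (0.478088) = 100: 32.1 : 100.0 : 77.1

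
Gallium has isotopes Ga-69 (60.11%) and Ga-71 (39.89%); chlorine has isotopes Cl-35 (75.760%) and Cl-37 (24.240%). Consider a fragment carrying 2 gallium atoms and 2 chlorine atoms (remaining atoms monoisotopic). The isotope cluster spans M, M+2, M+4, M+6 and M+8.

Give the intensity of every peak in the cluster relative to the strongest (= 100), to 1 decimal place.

50.8 : 100.0 : 70.8 : 21.2 : 2.3

Gallium pattern (n=2): 0.36132121 : 0.47955758 : 0.15912121
Chlorine pattern (n=2): 0.57395776 : 0.36728448 : 0.05875776
Convolve the two distributions (both contribute in 2-u steps):
  M: 0.36132121×0.57395776 = 0.207383
  M+2: 0.36132121×0.36728448 + 0.47955758×0.57395776 = 0.407953
  M+4: 0.36132121×0.05875776 + 0.47955758×0.36728448 + 0.15912121×0.57395776 = 0.288693
  M+6: 0.47955758×0.05875776 + 0.15912121×0.36728448 = 0.086620
  M+8: 0.15912121×0.05875776 = 0.009350
Scale to base peak (0.407953) = 100: 50.8 : 100.0 : 70.8 : 21.2 : 2.3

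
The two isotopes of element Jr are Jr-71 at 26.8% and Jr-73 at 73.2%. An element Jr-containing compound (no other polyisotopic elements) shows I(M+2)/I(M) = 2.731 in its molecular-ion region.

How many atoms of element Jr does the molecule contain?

1

The M+2/M ratio from n Jr atoms is n · q/p = n · 0.732/0.268.
n = 2.731 × 0.268/0.732 = 1.00 ≈ 1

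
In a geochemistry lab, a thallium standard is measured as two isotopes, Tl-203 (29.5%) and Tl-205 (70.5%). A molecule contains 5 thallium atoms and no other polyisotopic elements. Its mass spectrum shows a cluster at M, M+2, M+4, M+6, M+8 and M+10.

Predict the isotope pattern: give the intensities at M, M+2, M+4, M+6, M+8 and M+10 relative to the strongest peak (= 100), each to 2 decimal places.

0.61 : 7.33 : 35.02 : 83.69 : 100.00 : 47.80

Expanding (0.295 + 0.705)^5:
P(M) = 0.295^5 = 0.002234
P(M+2) = 5 × 0.295^4 × 0.705^1 = 0.026696
P(M+4) = 10 × 0.295^3 × 0.705^2 = 0.127598
P(M+6) = 10 × 0.295^2 × 0.705^3 = 0.304938
P(M+8) = 5 × 0.295^1 × 0.705^4 = 0.364375
P(M+10) = 0.705^5 = 0.174159
The M+8 peak is largest (0.364375); scaling to 100 gives 0.61 : 7.33 : 35.02 : 83.69 : 100.00 : 47.80.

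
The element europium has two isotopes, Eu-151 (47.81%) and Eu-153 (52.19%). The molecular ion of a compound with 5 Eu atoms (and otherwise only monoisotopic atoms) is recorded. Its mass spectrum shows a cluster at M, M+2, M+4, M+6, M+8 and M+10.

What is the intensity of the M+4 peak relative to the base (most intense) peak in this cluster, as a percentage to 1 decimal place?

Term probabilities: M 0.0250, M+2 0.1363, M+4 0.2977, M+6 0.3249, M+8 0.1774, M+10 0.0387. Base peak = M+6.
P(M+6) = C(5,3) × 0.4781^2 × 0.5219^3 = 10 × 0.22857961 × 0.14215492 = 0.324937 (base)
P(M+4) = C(5,2) × 0.4781^3 × 0.5219^2 = 10 × 0.10928391 × 0.27237961 = 0.297667
Relative intensity = 0.297667 / 0.324937 × 100 = 91.6

91.6%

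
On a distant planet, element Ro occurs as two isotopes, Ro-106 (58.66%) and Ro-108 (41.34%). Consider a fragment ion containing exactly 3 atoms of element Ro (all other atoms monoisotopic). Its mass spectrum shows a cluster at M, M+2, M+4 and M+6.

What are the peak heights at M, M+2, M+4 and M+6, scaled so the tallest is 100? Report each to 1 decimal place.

The 3 Ro atoms are independent, so intensities follow the terms of (0.5866 + 0.4134)^3.
P(M) = 0.5866^3 = 0.201849
P(M+2) = 3 × 0.5866^2 × 0.4134^1 = 0.426752
P(M+4) = 3 × 0.5866^1 × 0.4134^2 = 0.300749
P(M+6) = 0.4134^3 = 0.070650
The M+2 peak is largest (0.426752); scaling to 100 gives 47.3 : 100.0 : 70.5 : 16.6.

47.3 : 100.0 : 70.5 : 16.6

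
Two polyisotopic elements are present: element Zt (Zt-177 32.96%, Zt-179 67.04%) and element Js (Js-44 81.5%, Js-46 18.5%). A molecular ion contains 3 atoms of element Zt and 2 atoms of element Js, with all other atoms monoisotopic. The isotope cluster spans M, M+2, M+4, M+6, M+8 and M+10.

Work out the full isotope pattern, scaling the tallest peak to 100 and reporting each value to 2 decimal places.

6.56 : 43.04 : 100.00 : 94.29 : 29.28 : 2.85

Element Zt pattern (n=3): 0.03580648 : 0.21848904 : 0.44440248 : 0.301302
Element Js pattern (n=2): 0.664225 : 0.30155 : 0.034225
Convolve the two distributions (both contribute in 2-u steps):
  M: 0.03580648×0.664225 = 0.023784
  M+2: 0.03580648×0.30155 + 0.21848904×0.664225 = 0.155923
  M+4: 0.03580648×0.034225 + 0.21848904×0.30155 + 0.44440248×0.664225 = 0.362294
  M+6: 0.21848904×0.034225 + 0.44440248×0.30155 + 0.301302×0.664225 = 0.341620
  M+8: 0.44440248×0.034225 + 0.301302×0.30155 = 0.106067
  M+10: 0.301302×0.034225 = 0.010312
Scale to base peak (0.362294) = 100: 6.56 : 43.04 : 100.00 : 94.29 : 29.28 : 2.85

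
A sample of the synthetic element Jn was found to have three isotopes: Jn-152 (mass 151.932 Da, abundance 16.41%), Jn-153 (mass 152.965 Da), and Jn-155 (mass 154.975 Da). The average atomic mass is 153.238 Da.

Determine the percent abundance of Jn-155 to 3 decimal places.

Let x and y be the fractions of Jn-153 and Jn-155. Then x + y = 1 − 0.1641 = 0.8359 and 152.965x + 154.975y = 153.238 − 0.1641×151.932 = 128.3059588.
Substituting: 152.965x + 154.975(0.8359 − x) = 128.3059588
(152.965 − 154.975)x = -1.2376437  ⇒  x = 0.61574, y = 0.22016
Jn-153: 61.574%, Jn-155: 22.016%.

22.016%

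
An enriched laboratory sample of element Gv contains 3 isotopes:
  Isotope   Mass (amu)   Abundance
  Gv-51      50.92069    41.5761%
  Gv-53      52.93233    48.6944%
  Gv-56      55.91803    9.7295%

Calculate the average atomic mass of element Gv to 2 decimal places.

Average mass = Σ (abundance × isotope mass) = 0.415761 × 50.92069 + 0.486944 × 52.93233 + 0.097295 × 55.91803
= 21.170837 + 25.775080 + 5.440545 = 52.386462 amu

52.39 amu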